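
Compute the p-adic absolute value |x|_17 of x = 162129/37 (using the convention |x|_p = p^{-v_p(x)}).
|162129/37|_17 = 1/4913

Step 1 — compute v_17(x) by factoring powers of 17 out of the numerator and denominator: v_17(162129/37) = 3. Step 2 — apply |x|_p = p^{-v_p(x)} = 17^{-3} = 1/4913.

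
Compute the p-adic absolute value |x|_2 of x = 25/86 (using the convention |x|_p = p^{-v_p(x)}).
|25/86|_2 = 2

Step 1 — compute v_2(x) by factoring powers of 2 out of the numerator and denominator: v_2(25/86) = -1. Step 2 — apply |x|_p = p^{-v_p(x)} = 2^{1} = 2.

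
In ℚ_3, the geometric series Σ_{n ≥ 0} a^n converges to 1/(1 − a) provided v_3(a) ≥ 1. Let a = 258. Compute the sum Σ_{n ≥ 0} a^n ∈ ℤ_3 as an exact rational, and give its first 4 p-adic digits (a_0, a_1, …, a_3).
Σ a^n = 1/(1 − a) = -1/257;  first 4 digits = (1, 2, 2, 1)

v_3(a) = 1 ≥ 1, so the series converges in ℤ_3 to 1/(1 − a) = 1/(1 − 258) = -1/257. Expand this rational in ℤ_3: compute digits iteratively via d_i = x_i mod 3, x_{i+1} = (x_i − d_i)/3. The first 4 digits are (1, 2, 2, 1).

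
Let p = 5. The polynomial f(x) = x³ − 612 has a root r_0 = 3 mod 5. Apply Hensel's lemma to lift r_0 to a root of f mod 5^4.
r_3 = 308 (mod 625)

Hensel: r_{i+1} = r_i − f(r_i)/f′(r_i) mod 5^{i+2}, where f′(x) = 3x². Iterate:
  r_0 = 3 (mod 5)
  r_1 = 8 (mod 25)
  r_2 = 58 (mod 125)
  r_3 = 308 (mod 625)
Final: r = 308 with f(r) ≡ 0 mod 5^4.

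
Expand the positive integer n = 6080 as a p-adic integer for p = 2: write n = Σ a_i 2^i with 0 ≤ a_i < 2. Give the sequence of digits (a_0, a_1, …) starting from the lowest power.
(a_0, a_1, …) = (0, 0, 0, 0, 0, 0, 1, 1, 1, 1, 1, 0, 1)

Repeated division by 2 gives the digits low-to-high: 6080 = 1·2^6 + 1·2^7 + 1·2^8 + 1·2^9 + 1·2^10 + 1·2^12. Digit sequence: (0, 0, 0, 0, 0, 0, 1, 1, 1, 1, 1, 0, 1).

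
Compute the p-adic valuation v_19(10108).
v_19(10108) = 2

v_19(n) is the largest exponent k such that 19^k divides n. Factor out: 10108 = 19^2 · 28. (Sign doesn't affect v_p.) So v_19(10108) = 2.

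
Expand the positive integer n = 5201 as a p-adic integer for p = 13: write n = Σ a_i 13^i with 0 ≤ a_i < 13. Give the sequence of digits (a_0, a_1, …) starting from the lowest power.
(a_0, a_1, …) = (1, 10, 4, 2)

Repeated division by 13 gives the digits low-to-high: 5201 = 1 + 10·13^1 + 4·13^2 + 2·13^3. Digit sequence: (1, 10, 4, 2).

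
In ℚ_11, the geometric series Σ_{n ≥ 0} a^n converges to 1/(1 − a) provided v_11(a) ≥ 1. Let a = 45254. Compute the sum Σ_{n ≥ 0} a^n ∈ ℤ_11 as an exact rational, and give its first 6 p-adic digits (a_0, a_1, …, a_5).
Σ a^n = 1/(1 − a) = -1/45253;  first 6 digits = (1, 0, 0, 1, 3, 0)

v_11(a) = 3 ≥ 1, so the series converges in ℤ_11 to 1/(1 − a) = 1/(1 − 45254) = -1/45253. Expand this rational in ℤ_11: compute digits iteratively via d_i = x_i mod 11, x_{i+1} = (x_i − d_i)/11. The first 6 digits are (1, 0, 0, 1, 3, 0).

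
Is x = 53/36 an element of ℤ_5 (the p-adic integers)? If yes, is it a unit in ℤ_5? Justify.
x ∈ ℤ_5^× (unit); v_5(x) = 0

ℤ_5 = {x ∈ ℚ_5 : v_5(x) ≥ 0} and ℤ_5^× = {x ∈ ℤ_5 : v_5(x) = 0}. Here v_5(53/36) = v_5(num) − v_5(den) = 0; compare against these criteria.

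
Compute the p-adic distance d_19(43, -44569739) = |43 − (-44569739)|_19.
d_19(43, -44569739) = 1/2476099

Step 1 — x − y = 43 − (-44569739) = 44569782. Step 2 — v_19(44569782) = 5 (factor: 44569782 = (19^5 · 18); the sign does not affect v_p). Step 3 — |x − y|_19 = 19^{-5} = 1/2476099.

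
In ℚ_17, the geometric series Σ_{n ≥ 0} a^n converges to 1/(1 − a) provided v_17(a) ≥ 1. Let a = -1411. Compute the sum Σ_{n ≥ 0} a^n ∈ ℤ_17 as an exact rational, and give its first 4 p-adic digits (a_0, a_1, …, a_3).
Σ a^n = 1/(1 − a) = 1/1412;  first 4 digits = (1, 2, 16, 4)

v_17(a) = 1 ≥ 1, so the series converges in ℤ_17 to 1/(1 − a) = 1/(1 − (-1411)) = 1/1412. Expand this rational in ℤ_17: compute digits iteratively via d_i = x_i mod 17, x_{i+1} = (x_i − d_i)/17. The first 4 digits are (1, 2, 16, 4).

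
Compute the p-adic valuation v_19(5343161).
v_19(5343161) = 4

v_19(n) is the largest exponent k such that 19^k divides n. Factor out: 5343161 = 19^4 · 41. (Sign doesn't affect v_p.) So v_19(5343161) = 4.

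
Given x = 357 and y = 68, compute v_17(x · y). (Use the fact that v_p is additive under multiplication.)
v_17(24276) = 2

v_p(x) = 1 (factor: 357 = 17^1 · 21); v_p(y) = 1 (factor: 68 = 17^1 · 4). Additivity: v_p(xy) = v_p(x) + v_p(y) = 1 + 1 = 2. (Direct check: xy = 24276 = 17^2 · (84).)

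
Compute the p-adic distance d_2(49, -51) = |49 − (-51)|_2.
d_2(49, -51) = 1/4

Step 1 — x − y = 49 − (-51) = 100. Step 2 — v_2(100) = 2 (factor: 100 = (2^2 · 25); the sign does not affect v_p). Step 3 — |x − y|_2 = 2^{-2} = 1/4.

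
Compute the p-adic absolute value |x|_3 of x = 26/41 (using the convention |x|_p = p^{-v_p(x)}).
|26/41|_3 = 1

Step 1 — compute v_3(x) by factoring powers of 3 out of the numerator and denominator: v_3(26/41) = 0. Step 2 — apply |x|_p = p^{-v_p(x)} = 3^{0} = 1.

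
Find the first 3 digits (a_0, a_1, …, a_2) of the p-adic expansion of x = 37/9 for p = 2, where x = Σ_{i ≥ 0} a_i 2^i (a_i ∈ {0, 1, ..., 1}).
(a_0, …, a_2) = (1, 0, 1)

v_2(37/9) = 0 (numerator and denominator both coprime to 2), so x ∈ ℤ_2^×. Compute digits iteratively via a_i = x_i mod 2, x_{i+1} = (x_i − a_i)/2, with x_0 = x:
  x_0 = 37/9;  a_0 = 1;  x_1 = (x_0 − 1)/2 = 14/9
  x_1 = 14/9;  a_1 = 0;  x_2 = (x_1 − 0)/2 = 7/9
  x_2 = 7/9;  a_2 = 1;  x_3 = (x_2 − 1)/2 = -1/9
Digits: (1, 0, 1).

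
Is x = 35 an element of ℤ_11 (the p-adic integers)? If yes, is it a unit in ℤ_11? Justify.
x ∈ ℤ_11^× (unit); v_11(x) = 0

ℤ_11 = {x ∈ ℚ_11 : v_11(x) ≥ 0} and ℤ_11^× = {x ∈ ℤ_11 : v_11(x) = 0}. Here v_11(35) = v_11(num) − v_11(den) = 0; compare against these criteria.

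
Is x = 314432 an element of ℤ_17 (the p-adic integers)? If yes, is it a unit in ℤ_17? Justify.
x ∈ ℤ_17 but not a unit; v_17(x) = 3 > 0

ℤ_17 = {x ∈ ℚ_17 : v_17(x) ≥ 0} and ℤ_17^× = {x ∈ ℤ_17 : v_17(x) = 0}. Here v_17(314432) = v_17(num) − v_17(den) = 3; compare against these criteria.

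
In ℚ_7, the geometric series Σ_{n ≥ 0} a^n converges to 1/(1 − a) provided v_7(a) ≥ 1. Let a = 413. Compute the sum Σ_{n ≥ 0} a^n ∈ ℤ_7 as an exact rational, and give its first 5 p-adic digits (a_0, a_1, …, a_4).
Σ a^n = 1/(1 − a) = -1/412;  first 5 digits = (1, 3, 3, 0, 1)

v_7(a) = 1 ≥ 1, so the series converges in ℤ_7 to 1/(1 − a) = 1/(1 − 413) = -1/412. Expand this rational in ℤ_7: compute digits iteratively via d_i = x_i mod 7, x_{i+1} = (x_i − d_i)/7. The first 5 digits are (1, 3, 3, 0, 1).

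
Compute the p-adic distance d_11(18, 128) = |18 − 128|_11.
d_11(18, 128) = 1/11

Step 1 — x − y = 18 − 128 = -110. Step 2 — v_11(-110) = 1 (factor: -110 = −(11^1 · 10); the sign does not affect v_p). Step 3 — |x − y|_11 = 11^{-1} = 1/11.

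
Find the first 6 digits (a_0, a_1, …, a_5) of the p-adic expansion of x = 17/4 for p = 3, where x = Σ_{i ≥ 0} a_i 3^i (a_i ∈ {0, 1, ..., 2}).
(a_0, …, a_5) = (2, 0, 1, 2, 0, 2)

v_3(17/4) = 0 (numerator and denominator both coprime to 3), so x ∈ ℤ_3^×. Compute digits iteratively via a_i = x_i mod 3, x_{i+1} = (x_i − a_i)/3, with x_0 = x:
  x_0 = 17/4;  a_0 = 2;  x_1 = (x_0 − 2)/3 = 3/4
  x_1 = 3/4;  a_1 = 0;  x_2 = (x_1 − 0)/3 = 1/4
  x_2 = 1/4;  a_2 = 1;  x_3 = (x_2 − 1)/3 = -1/4
  x_3 = -1/4;  a_3 = 2;  x_4 = (x_3 − 2)/3 = -3/4
  x_4 = -3/4;  a_4 = 0;  x_5 = (x_4 − 0)/3 = -1/4
  x_5 = -1/4;  a_5 = 2;  x_6 = (x_5 − 2)/3 = -3/4
Digits: (2, 0, 1, 2, 0, 2).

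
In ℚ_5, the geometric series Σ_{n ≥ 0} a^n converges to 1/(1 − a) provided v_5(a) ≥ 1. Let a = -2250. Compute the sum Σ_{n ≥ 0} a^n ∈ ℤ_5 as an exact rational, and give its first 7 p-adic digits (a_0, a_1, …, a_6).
Σ a^n = 1/(1 − a) = 1/2251;  first 7 digits = (1, 0, 0, 2, 1, 4, 3)

v_5(a) = 3 ≥ 1, so the series converges in ℤ_5 to 1/(1 − a) = 1/(1 − (-2250)) = 1/2251. Expand this rational in ℤ_5: compute digits iteratively via d_i = x_i mod 5, x_{i+1} = (x_i − d_i)/5. The first 7 digits are (1, 0, 0, 2, 1, 4, 3).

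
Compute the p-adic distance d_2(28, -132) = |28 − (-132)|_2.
d_2(28, -132) = 1/32

Step 1 — x − y = 28 − (-132) = 160. Step 2 — v_2(160) = 5 (factor: 160 = (2^5 · 5); the sign does not affect v_p). Step 3 — |x − y|_2 = 2^{-5} = 1/32.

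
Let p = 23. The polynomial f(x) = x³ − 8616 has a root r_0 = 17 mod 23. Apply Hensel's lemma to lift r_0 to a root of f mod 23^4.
r_3 = 133325 (mod 279841)

Hensel: r_{i+1} = r_i − f(r_i)/f′(r_i) mod 23^{i+2}, where f′(x) = 3x². Iterate:
  r_0 = 17 (mod 23)
  r_1 = 17 (mod 529)
  r_2 = 11655 (mod 12167)
  r_3 = 133325 (mod 279841)
Final: r = 133325 with f(r) ≡ 0 mod 23^4.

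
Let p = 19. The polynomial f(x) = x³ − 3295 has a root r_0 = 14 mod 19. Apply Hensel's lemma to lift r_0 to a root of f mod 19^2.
r_1 = 185 (mod 361)

Hensel: r_{i+1} = r_i − f(r_i)/f′(r_i) mod 19^{i+2}, where f′(x) = 3x². Iterate:
  r_0 = 14 (mod 19)
  r_1 = 185 (mod 361)
Final: r = 185 with f(r) ≡ 0 mod 19^2.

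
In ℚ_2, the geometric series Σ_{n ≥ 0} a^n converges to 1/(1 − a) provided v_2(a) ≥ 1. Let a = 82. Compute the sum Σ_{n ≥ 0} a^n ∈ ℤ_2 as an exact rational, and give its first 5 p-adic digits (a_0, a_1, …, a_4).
Σ a^n = 1/(1 − a) = -1/81;  first 5 digits = (1, 1, 1, 1, 0)

v_2(a) = 1 ≥ 1, so the series converges in ℤ_2 to 1/(1 − a) = 1/(1 − 82) = -1/81. Expand this rational in ℤ_2: compute digits iteratively via d_i = x_i mod 2, x_{i+1} = (x_i − d_i)/2. The first 5 digits are (1, 1, 1, 1, 0).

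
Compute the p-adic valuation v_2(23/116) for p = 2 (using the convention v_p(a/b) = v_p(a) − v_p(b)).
v_2(23/116) = -2

Factor powers of 2 from the numerator and denominator of the reduced fraction: 23 = 2^0 · 23 and 116 = 2^2 · 29. Apply v_p(a/b) = v_p(a) − v_p(b): v_2(23/116) = 0 − 2 = -2.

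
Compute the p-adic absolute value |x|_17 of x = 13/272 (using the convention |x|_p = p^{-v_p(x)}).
|13/272|_17 = 17

Step 1 — compute v_17(x) by factoring powers of 17 out of the numerator and denominator: v_17(13/272) = -1. Step 2 — apply |x|_p = p^{-v_p(x)} = 17^{1} = 17.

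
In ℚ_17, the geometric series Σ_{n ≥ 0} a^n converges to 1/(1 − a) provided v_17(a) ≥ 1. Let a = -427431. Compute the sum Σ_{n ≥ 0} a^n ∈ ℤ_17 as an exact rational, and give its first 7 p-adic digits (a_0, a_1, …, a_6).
Σ a^n = 1/(1 − a) = 1/427432;  first 7 digits = (1, 0, 0, 15, 11, 16, 3)

v_17(a) = 3 ≥ 1, so the series converges in ℤ_17 to 1/(1 − a) = 1/(1 − (-427431)) = 1/427432. Expand this rational in ℤ_17: compute digits iteratively via d_i = x_i mod 17, x_{i+1} = (x_i − d_i)/17. The first 7 digits are (1, 0, 0, 15, 11, 16, 3).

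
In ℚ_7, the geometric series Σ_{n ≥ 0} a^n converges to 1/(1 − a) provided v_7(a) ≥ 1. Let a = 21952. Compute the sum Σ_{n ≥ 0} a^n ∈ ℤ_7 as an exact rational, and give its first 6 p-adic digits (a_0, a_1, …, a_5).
Σ a^n = 1/(1 − a) = -1/21951;  first 6 digits = (1, 0, 0, 1, 2, 1)

v_7(a) = 3 ≥ 1, so the series converges in ℤ_7 to 1/(1 − a) = 1/(1 − 21952) = -1/21951. Expand this rational in ℤ_7: compute digits iteratively via d_i = x_i mod 7, x_{i+1} = (x_i − d_i)/7. The first 6 digits are (1, 0, 0, 1, 2, 1).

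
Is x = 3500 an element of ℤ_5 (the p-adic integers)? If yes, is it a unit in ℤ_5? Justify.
x ∈ ℤ_5 but not a unit; v_5(x) = 3 > 0

ℤ_5 = {x ∈ ℚ_5 : v_5(x) ≥ 0} and ℤ_5^× = {x ∈ ℤ_5 : v_5(x) = 0}. Here v_5(3500) = v_5(num) − v_5(den) = 3; compare against these criteria.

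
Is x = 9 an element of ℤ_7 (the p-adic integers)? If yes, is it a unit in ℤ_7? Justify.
x ∈ ℤ_7^× (unit); v_7(x) = 0

ℤ_7 = {x ∈ ℚ_7 : v_7(x) ≥ 0} and ℤ_7^× = {x ∈ ℤ_7 : v_7(x) = 0}. Here v_7(9) = v_7(num) − v_7(den) = 0; compare against these criteria.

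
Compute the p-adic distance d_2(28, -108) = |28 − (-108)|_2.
d_2(28, -108) = 1/8

Step 1 — x − y = 28 − (-108) = 136. Step 2 — v_2(136) = 3 (factor: 136 = (2^3 · 17); the sign does not affect v_p). Step 3 — |x − y|_2 = 2^{-3} = 1/8.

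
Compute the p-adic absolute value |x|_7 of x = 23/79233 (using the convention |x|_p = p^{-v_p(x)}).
|23/79233|_7 = 2401

Step 1 — compute v_7(x) by factoring powers of 7 out of the numerator and denominator: v_7(23/79233) = -4. Step 2 — apply |x|_p = p^{-v_p(x)} = 7^{4} = 2401.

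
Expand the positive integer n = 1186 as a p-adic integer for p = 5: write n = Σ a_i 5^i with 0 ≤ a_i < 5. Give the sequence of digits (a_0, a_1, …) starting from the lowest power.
(a_0, a_1, …) = (1, 2, 2, 4, 1)

Repeated division by 5 gives the digits low-to-high: 1186 = 1 + 2·5^1 + 2·5^2 + 4·5^3 + 1·5^4. Digit sequence: (1, 2, 2, 4, 1).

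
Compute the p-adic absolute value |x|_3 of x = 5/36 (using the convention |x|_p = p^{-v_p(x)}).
|5/36|_3 = 9

Step 1 — compute v_3(x) by factoring powers of 3 out of the numerator and denominator: v_3(5/36) = -2. Step 2 — apply |x|_p = p^{-v_p(x)} = 3^{2} = 9.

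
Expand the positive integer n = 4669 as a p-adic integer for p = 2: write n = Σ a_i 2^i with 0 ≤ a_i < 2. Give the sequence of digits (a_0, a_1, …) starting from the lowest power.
(a_0, a_1, …) = (1, 0, 1, 1, 1, 1, 0, 0, 0, 1, 0, 0, 1)

Repeated division by 2 gives the digits low-to-high: 4669 = 1 + 1·2^2 + 1·2^3 + 1·2^4 + 1·2^5 + 1·2^9 + 1·2^12. Digit sequence: (1, 0, 1, 1, 1, 1, 0, 0, 0, 1, 0, 0, 1).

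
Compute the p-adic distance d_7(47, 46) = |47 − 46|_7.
d_7(47, 46) = 1

Step 1 — x − y = 47 − 46 = 1. Step 2 — v_7(1) = 0 (factor: 1 = (7^0 · 1); the sign does not affect v_p). Step 3 — |x − y|_7 = 7^{0} = 1.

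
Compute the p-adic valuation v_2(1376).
v_2(1376) = 5

v_2(n) is the largest exponent k such that 2^k divides n. Factor out: 1376 = 2^5 · 43. (Sign doesn't affect v_p.) So v_2(1376) = 5.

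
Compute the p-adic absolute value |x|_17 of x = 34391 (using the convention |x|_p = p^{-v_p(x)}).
|34391|_17 = 1/4913

Step 1 — compute v_17(x) by factoring powers of 17 out of the numerator and denominator: v_17(34391) = 3. Step 2 — apply |x|_p = p^{-v_p(x)} = 17^{-3} = 1/4913.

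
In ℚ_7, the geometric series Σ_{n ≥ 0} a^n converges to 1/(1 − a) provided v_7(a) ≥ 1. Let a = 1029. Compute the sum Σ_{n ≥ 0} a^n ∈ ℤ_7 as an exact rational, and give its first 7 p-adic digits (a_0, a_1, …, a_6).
Σ a^n = 1/(1 − a) = -1/1028;  first 7 digits = (1, 0, 0, 3, 0, 0, 2)

v_7(a) = 3 ≥ 1, so the series converges in ℤ_7 to 1/(1 − a) = 1/(1 − 1029) = -1/1028. Expand this rational in ℤ_7: compute digits iteratively via d_i = x_i mod 7, x_{i+1} = (x_i − d_i)/7. The first 7 digits are (1, 0, 0, 3, 0, 0, 2).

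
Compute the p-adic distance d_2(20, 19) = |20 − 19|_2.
d_2(20, 19) = 1

Step 1 — x − y = 20 − 19 = 1. Step 2 — v_2(1) = 0 (factor: 1 = (2^0 · 1); the sign does not affect v_p). Step 3 — |x − y|_2 = 2^{0} = 1.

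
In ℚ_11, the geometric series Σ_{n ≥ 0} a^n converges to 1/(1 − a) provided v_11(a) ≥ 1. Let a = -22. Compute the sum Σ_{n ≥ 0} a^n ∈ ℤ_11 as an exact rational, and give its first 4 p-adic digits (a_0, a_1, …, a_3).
Σ a^n = 1/(1 − a) = 1/23;  first 4 digits = (1, 9, 3, 3)

v_11(a) = 1 ≥ 1, so the series converges in ℤ_11 to 1/(1 − a) = 1/(1 − (-22)) = 1/23. Expand this rational in ℤ_11: compute digits iteratively via d_i = x_i mod 11, x_{i+1} = (x_i − d_i)/11. The first 4 digits are (1, 9, 3, 3).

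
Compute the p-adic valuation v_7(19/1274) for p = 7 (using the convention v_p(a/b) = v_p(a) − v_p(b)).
v_7(19/1274) = -2

Factor powers of 7 from the numerator and denominator of the reduced fraction: 19 = 7^0 · 19 and 1274 = 7^2 · 26. Apply v_p(a/b) = v_p(a) − v_p(b): v_7(19/1274) = 0 − 2 = -2.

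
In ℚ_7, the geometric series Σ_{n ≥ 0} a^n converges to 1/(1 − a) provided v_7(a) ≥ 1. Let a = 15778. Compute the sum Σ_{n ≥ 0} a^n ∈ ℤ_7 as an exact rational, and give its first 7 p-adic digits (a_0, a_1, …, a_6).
Σ a^n = 1/(1 − a) = -1/15777;  first 7 digits = (1, 0, 0, 4, 6, 0, 2)

v_7(a) = 3 ≥ 1, so the series converges in ℤ_7 to 1/(1 − a) = 1/(1 − 15778) = -1/15777. Expand this rational in ℤ_7: compute digits iteratively via d_i = x_i mod 7, x_{i+1} = (x_i − d_i)/7. The first 7 digits are (1, 0, 0, 4, 6, 0, 2).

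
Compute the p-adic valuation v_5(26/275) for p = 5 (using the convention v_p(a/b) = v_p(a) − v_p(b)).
v_5(26/275) = -2

Factor powers of 5 from the numerator and denominator of the reduced fraction: 26 = 5^0 · 26 and 275 = 5^2 · 11. Apply v_p(a/b) = v_p(a) − v_p(b): v_5(26/275) = 0 − 2 = -2.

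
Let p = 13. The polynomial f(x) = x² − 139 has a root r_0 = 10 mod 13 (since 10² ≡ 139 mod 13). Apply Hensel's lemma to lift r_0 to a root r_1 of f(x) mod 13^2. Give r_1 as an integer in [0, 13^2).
r_1 = 88 (mod 169)

Hensel's recurrence: r_{i+1} = r_i − f(r_i)·(f′(r_i))^{-1} mod 13^{i+2}, with f′(x) = 2x. Iterate:
  r_0 = 10 (mod 13)
  r_1 = 88 (mod 169)
Final: r_1 = 88, and one checks f(r_1) ≡ 0 mod 13^2.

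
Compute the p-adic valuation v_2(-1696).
v_2(-1696) = 5

v_2(n) is the largest exponent k such that 2^k divides n. Factor out: -1696 = -2^5 · 53. (Sign doesn't affect v_p.) So v_2(-1696) = 5.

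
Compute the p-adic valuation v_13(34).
v_13(34) = 0

v_13(n) is the largest exponent k such that 13^k divides n. Factor out: 34 = 13^0 · 34. (Sign doesn't affect v_p.) So v_13(34) = 0.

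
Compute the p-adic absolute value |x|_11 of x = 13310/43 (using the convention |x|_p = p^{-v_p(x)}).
|13310/43|_11 = 1/1331

Step 1 — compute v_11(x) by factoring powers of 11 out of the numerator and denominator: v_11(13310/43) = 3. Step 2 — apply |x|_p = p^{-v_p(x)} = 11^{-3} = 1/1331.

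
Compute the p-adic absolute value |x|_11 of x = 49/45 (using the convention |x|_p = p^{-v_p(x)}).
|49/45|_11 = 1

Step 1 — compute v_11(x) by factoring powers of 11 out of the numerator and denominator: v_11(49/45) = 0. Step 2 — apply |x|_p = p^{-v_p(x)} = 11^{0} = 1.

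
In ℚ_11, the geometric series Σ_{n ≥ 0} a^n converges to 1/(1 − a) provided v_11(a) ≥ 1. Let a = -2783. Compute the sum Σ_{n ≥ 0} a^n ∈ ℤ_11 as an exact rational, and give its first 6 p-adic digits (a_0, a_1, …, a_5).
Σ a^n = 1/(1 − a) = 1/2784;  first 6 digits = (1, 0, 10, 8, 0, 4)

v_11(a) = 2 ≥ 1, so the series converges in ℤ_11 to 1/(1 − a) = 1/(1 − (-2783)) = 1/2784. Expand this rational in ℤ_11: compute digits iteratively via d_i = x_i mod 11, x_{i+1} = (x_i − d_i)/11. The first 6 digits are (1, 0, 10, 8, 0, 4).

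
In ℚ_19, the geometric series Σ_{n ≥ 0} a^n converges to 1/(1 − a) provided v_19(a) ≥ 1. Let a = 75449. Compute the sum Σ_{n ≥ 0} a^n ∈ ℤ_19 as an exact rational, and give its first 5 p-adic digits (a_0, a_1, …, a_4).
Σ a^n = 1/(1 − a) = -1/75448;  first 5 digits = (1, 0, 0, 11, 0)

v_19(a) = 3 ≥ 1, so the series converges in ℤ_19 to 1/(1 − a) = 1/(1 − 75449) = -1/75448. Expand this rational in ℤ_19: compute digits iteratively via d_i = x_i mod 19, x_{i+1} = (x_i − d_i)/19. The first 5 digits are (1, 0, 0, 11, 0).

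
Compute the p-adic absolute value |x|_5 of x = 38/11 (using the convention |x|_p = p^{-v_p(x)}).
|38/11|_5 = 1

Step 1 — compute v_5(x) by factoring powers of 5 out of the numerator and denominator: v_5(38/11) = 0. Step 2 — apply |x|_p = p^{-v_p(x)} = 5^{0} = 1.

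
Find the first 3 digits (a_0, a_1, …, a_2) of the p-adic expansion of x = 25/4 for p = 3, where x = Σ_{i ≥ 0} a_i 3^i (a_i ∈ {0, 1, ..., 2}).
(a_0, …, a_2) = (1, 1, 1)

v_3(25/4) = 0 (numerator and denominator both coprime to 3), so x ∈ ℤ_3^×. Compute digits iteratively via a_i = x_i mod 3, x_{i+1} = (x_i − a_i)/3, with x_0 = x:
  x_0 = 25/4;  a_0 = 1;  x_1 = (x_0 − 1)/3 = 7/4
  x_1 = 7/4;  a_1 = 1;  x_2 = (x_1 − 1)/3 = 1/4
  x_2 = 1/4;  a_2 = 1;  x_3 = (x_2 − 1)/3 = -1/4
Digits: (1, 1, 1).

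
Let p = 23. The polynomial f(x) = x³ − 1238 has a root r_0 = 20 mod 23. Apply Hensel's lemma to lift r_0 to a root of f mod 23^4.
r_3 = 139308 (mod 279841)

Hensel: r_{i+1} = r_i − f(r_i)/f′(r_i) mod 23^{i+2}, where f′(x) = 3x². Iterate:
  r_0 = 20 (mod 23)
  r_1 = 181 (mod 529)
  r_2 = 5471 (mod 12167)
  r_3 = 139308 (mod 279841)
Final: r = 139308 with f(r) ≡ 0 mod 23^4.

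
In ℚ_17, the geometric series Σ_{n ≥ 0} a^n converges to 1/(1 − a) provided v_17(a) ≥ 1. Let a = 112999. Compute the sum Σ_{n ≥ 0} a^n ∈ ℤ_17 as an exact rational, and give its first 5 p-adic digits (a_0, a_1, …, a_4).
Σ a^n = 1/(1 − a) = -1/112998;  first 5 digits = (1, 0, 0, 6, 1)

v_17(a) = 3 ≥ 1, so the series converges in ℤ_17 to 1/(1 − a) = 1/(1 − 112999) = -1/112998. Expand this rational in ℤ_17: compute digits iteratively via d_i = x_i mod 17, x_{i+1} = (x_i − d_i)/17. The first 5 digits are (1, 0, 0, 6, 1).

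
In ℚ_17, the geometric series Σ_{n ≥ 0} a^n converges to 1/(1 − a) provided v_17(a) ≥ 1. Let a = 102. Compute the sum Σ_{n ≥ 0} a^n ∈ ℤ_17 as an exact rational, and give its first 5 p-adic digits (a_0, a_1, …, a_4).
Σ a^n = 1/(1 − a) = -1/101;  first 5 digits = (1, 6, 2, 14, 16)

v_17(a) = 1 ≥ 1, so the series converges in ℤ_17 to 1/(1 − a) = 1/(1 − 102) = -1/101. Expand this rational in ℤ_17: compute digits iteratively via d_i = x_i mod 17, x_{i+1} = (x_i − d_i)/17. The first 5 digits are (1, 6, 2, 14, 16).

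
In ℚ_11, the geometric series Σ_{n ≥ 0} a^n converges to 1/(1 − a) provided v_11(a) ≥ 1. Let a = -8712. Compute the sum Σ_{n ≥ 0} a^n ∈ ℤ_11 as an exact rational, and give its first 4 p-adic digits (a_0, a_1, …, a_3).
Σ a^n = 1/(1 − a) = 1/8713;  first 4 digits = (1, 0, 5, 4)

v_11(a) = 2 ≥ 1, so the series converges in ℤ_11 to 1/(1 − a) = 1/(1 − (-8712)) = 1/8713. Expand this rational in ℤ_11: compute digits iteratively via d_i = x_i mod 11, x_{i+1} = (x_i − d_i)/11. The first 4 digits are (1, 0, 5, 4).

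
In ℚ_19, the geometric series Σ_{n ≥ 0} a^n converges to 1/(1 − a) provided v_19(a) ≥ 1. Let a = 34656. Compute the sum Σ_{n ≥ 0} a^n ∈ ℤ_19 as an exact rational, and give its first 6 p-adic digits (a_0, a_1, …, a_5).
Σ a^n = 1/(1 − a) = -1/34655;  first 6 digits = (1, 0, 1, 5, 1, 10)

v_19(a) = 2 ≥ 1, so the series converges in ℤ_19 to 1/(1 − a) = 1/(1 − 34656) = -1/34655. Expand this rational in ℤ_19: compute digits iteratively via d_i = x_i mod 19, x_{i+1} = (x_i − d_i)/19. The first 6 digits are (1, 0, 1, 5, 1, 10).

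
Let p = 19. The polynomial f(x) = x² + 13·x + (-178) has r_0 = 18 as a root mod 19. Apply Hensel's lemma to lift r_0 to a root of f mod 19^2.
r_1 = 246 (mod 361)

Hensel: r_{i+1} = r_i − f(r_i)·(f′(r_i))^{-1} mod 19^{i+2}, f′(x) = 2x + 13. Iterate:
  r_0 = 18 (mod 19)
  r_1 = 246 (mod 361)
Final: r = 246 satisfies f(r) ≡ 0 mod 19^2.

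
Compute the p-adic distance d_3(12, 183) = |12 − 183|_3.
d_3(12, 183) = 1/9

Step 1 — x − y = 12 − 183 = -171. Step 2 — v_3(-171) = 2 (factor: -171 = −(3^2 · 19); the sign does not affect v_p). Step 3 — |x − y|_3 = 3^{-2} = 1/9.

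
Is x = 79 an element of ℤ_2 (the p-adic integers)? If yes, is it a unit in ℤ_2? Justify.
x ∈ ℤ_2^× (unit); v_2(x) = 0

ℤ_2 = {x ∈ ℚ_2 : v_2(x) ≥ 0} and ℤ_2^× = {x ∈ ℤ_2 : v_2(x) = 0}. Here v_2(79) = v_2(num) − v_2(den) = 0; compare against these criteria.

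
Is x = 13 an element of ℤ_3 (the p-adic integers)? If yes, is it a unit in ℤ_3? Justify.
x ∈ ℤ_3^× (unit); v_3(x) = 0

ℤ_3 = {x ∈ ℚ_3 : v_3(x) ≥ 0} and ℤ_3^× = {x ∈ ℤ_3 : v_3(x) = 0}. Here v_3(13) = v_3(num) − v_3(den) = 0; compare against these criteria.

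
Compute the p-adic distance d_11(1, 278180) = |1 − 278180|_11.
d_11(1, 278180) = 1/14641

Step 1 — x − y = 1 − 278180 = -278179. Step 2 — v_11(-278179) = 4 (factor: -278179 = −(11^4 · 19); the sign does not affect v_p). Step 3 — |x − y|_11 = 11^{-4} = 1/14641.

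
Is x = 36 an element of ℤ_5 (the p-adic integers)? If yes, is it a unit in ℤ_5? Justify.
x ∈ ℤ_5^× (unit); v_5(x) = 0

ℤ_5 = {x ∈ ℚ_5 : v_5(x) ≥ 0} and ℤ_5^× = {x ∈ ℤ_5 : v_5(x) = 0}. Here v_5(36) = v_5(num) − v_5(den) = 0; compare against these criteria.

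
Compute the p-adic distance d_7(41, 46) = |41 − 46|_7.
d_7(41, 46) = 1

Step 1 — x − y = 41 − 46 = -5. Step 2 — v_7(-5) = 0 (factor: -5 = −(7^0 · 5); the sign does not affect v_p). Step 3 — |x − y|_7 = 7^{0} = 1.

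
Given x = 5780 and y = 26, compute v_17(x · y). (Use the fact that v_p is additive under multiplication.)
v_17(150280) = 2

v_p(x) = 2 (factor: 5780 = 17^2 · 20); v_p(y) = 0 (factor: 26 = 17^0 · 26). Additivity: v_p(xy) = v_p(x) + v_p(y) = 2 + 0 = 2. (Direct check: xy = 150280 = 17^2 · (520).)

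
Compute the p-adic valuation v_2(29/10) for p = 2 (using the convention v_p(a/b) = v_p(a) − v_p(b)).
v_2(29/10) = -1

Factor powers of 2 from the numerator and denominator of the reduced fraction: 29 = 2^0 · 29 and 10 = 2^1 · 5. Apply v_p(a/b) = v_p(a) − v_p(b): v_2(29/10) = 0 − 1 = -1.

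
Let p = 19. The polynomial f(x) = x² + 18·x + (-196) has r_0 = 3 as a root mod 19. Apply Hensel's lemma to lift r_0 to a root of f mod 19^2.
r_1 = 174 (mod 361)

Hensel: r_{i+1} = r_i − f(r_i)·(f′(r_i))^{-1} mod 19^{i+2}, f′(x) = 2x + 18. Iterate:
  r_0 = 3 (mod 19)
  r_1 = 174 (mod 361)
Final: r = 174 satisfies f(r) ≡ 0 mod 19^2.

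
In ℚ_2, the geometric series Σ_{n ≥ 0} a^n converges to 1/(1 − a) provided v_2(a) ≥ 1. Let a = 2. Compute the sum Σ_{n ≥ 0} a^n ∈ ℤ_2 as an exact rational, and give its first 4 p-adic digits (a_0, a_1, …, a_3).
Σ a^n = 1/(1 − a) = -1;  first 4 digits = (1, 1, 1, 1)

v_2(a) = 1 ≥ 1, so the series converges in ℤ_2 to 1/(1 − a) = 1/(1 − 2) = -1. Expand this rational in ℤ_2: compute digits iteratively via d_i = x_i mod 2, x_{i+1} = (x_i − d_i)/2. The first 4 digits are (1, 1, 1, 1).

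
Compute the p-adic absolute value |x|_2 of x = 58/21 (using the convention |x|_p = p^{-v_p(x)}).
|58/21|_2 = 1/2

Step 1 — compute v_2(x) by factoring powers of 2 out of the numerator and denominator: v_2(58/21) = 1. Step 2 — apply |x|_p = p^{-v_p(x)} = 2^{-1} = 1/2.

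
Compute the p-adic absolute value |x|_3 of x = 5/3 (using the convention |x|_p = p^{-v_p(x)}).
|5/3|_3 = 3

Step 1 — compute v_3(x) by factoring powers of 3 out of the numerator and denominator: v_3(5/3) = -1. Step 2 — apply |x|_p = p^{-v_p(x)} = 3^{1} = 3.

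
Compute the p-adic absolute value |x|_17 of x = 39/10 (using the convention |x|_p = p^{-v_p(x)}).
|39/10|_17 = 1

Step 1 — compute v_17(x) by factoring powers of 17 out of the numerator and denominator: v_17(39/10) = 0. Step 2 — apply |x|_p = p^{-v_p(x)} = 17^{0} = 1.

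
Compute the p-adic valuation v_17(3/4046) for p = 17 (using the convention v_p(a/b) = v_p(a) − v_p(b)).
v_17(3/4046) = -2

Factor powers of 17 from the numerator and denominator of the reduced fraction: 3 = 17^0 · 3 and 4046 = 17^2 · 14. Apply v_p(a/b) = v_p(a) − v_p(b): v_17(3/4046) = 0 − 2 = -2.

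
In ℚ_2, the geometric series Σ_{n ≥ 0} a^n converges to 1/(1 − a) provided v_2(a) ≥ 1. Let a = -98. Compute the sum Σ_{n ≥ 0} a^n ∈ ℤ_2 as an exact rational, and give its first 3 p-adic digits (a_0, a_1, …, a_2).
Σ a^n = 1/(1 − a) = 1/99;  first 3 digits = (1, 1, 0)

v_2(a) = 1 ≥ 1, so the series converges in ℤ_2 to 1/(1 − a) = 1/(1 − (-98)) = 1/99. Expand this rational in ℤ_2: compute digits iteratively via d_i = x_i mod 2, x_{i+1} = (x_i − d_i)/2. The first 3 digits are (1, 1, 0).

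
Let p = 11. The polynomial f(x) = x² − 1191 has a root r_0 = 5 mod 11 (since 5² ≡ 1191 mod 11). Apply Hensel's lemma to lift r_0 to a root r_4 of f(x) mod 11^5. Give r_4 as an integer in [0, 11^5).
r_4 = 77126 (mod 161051)

Hensel's recurrence: r_{i+1} = r_i − f(r_i)·(f′(r_i))^{-1} mod 11^{i+2}, with f′(x) = 2x. Iterate:
  r_0 = 5 (mod 11)
  r_1 = 49 (mod 121)
  r_2 = 1259 (mod 1331)
  r_3 = 3921 (mod 14641)
  r_4 = 77126 (mod 161051)
Final: r_4 = 77126, and one checks f(r_4) ≡ 0 mod 11^5.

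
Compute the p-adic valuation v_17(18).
v_17(18) = 0

v_17(n) is the largest exponent k such that 17^k divides n. Factor out: 18 = 17^0 · 18. (Sign doesn't affect v_p.) So v_17(18) = 0.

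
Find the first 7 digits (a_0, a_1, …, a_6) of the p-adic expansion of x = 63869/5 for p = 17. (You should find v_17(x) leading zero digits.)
(a_0, …, a_6) = (0, 0, 0, 6, 10, 13, 6)

v_17(63869/5) = 3, so a_0 = ... = a_2 = 0. Factor out: x = 17^3 · u with u = 13/5 a unit in ℤ_17. Expand u iteratively via a_{v+i} = u_i mod 17, u_{i+1} = (u_i − a_{v+i})/17:
  u_0 = 13/5;  a_3 = 6;  u_1 = (u_0 − 6)/17 = -1/5
  u_1 = -1/5;  a_4 = 10;  u_2 = (u_1 − 10)/17 = -3/5
  u_2 = -3/5;  a_5 = 13;  u_3 = (u_2 − 13)/17 = -4/5
  u_3 = -4/5;  a_6 = 6;  u_4 = (u_3 − 6)/17 = -2/5
Digits: (0, 0, 0, 6, 10, 13, 6).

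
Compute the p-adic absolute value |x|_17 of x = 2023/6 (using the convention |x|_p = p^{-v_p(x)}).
|2023/6|_17 = 1/289

Step 1 — compute v_17(x) by factoring powers of 17 out of the numerator and denominator: v_17(2023/6) = 2. Step 2 — apply |x|_p = p^{-v_p(x)} = 17^{-2} = 1/289.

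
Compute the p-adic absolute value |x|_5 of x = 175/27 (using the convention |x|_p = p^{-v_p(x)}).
|175/27|_5 = 1/25

Step 1 — compute v_5(x) by factoring powers of 5 out of the numerator and denominator: v_5(175/27) = 2. Step 2 — apply |x|_p = p^{-v_p(x)} = 5^{-2} = 1/25.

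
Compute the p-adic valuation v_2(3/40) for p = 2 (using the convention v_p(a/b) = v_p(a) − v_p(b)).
v_2(3/40) = -3

Factor powers of 2 from the numerator and denominator of the reduced fraction: 3 = 2^0 · 3 and 40 = 2^3 · 5. Apply v_p(a/b) = v_p(a) − v_p(b): v_2(3/40) = 0 − 3 = -3.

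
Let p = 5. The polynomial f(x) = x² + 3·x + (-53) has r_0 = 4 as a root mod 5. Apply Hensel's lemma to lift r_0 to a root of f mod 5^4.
r_3 = 404 (mod 625)

Hensel: r_{i+1} = r_i − f(r_i)·(f′(r_i))^{-1} mod 5^{i+2}, f′(x) = 2x + 3. Iterate:
  r_0 = 4 (mod 5)
  r_1 = 4 (mod 25)
  r_2 = 29 (mod 125)
  r_3 = 404 (mod 625)
Final: r = 404 satisfies f(r) ≡ 0 mod 5^4.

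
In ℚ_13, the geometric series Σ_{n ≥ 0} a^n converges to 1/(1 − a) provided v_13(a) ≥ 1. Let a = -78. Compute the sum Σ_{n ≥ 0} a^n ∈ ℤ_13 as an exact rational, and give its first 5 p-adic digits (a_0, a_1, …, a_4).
Σ a^n = 1/(1 − a) = 1/79;  first 5 digits = (1, 7, 9, 7, 5)

v_13(a) = 1 ≥ 1, so the series converges in ℤ_13 to 1/(1 − a) = 1/(1 − (-78)) = 1/79. Expand this rational in ℤ_13: compute digits iteratively via d_i = x_i mod 13, x_{i+1} = (x_i − d_i)/13. The first 5 digits are (1, 7, 9, 7, 5).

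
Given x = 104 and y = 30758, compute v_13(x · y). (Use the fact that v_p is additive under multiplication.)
v_13(3198832) = 4

v_p(x) = 1 (factor: 104 = 13^1 · 8); v_p(y) = 3 (factor: 30758 = 13^3 · 14). Additivity: v_p(xy) = v_p(x) + v_p(y) = 1 + 3 = 4. (Direct check: xy = 3198832 = 13^4 · (112).)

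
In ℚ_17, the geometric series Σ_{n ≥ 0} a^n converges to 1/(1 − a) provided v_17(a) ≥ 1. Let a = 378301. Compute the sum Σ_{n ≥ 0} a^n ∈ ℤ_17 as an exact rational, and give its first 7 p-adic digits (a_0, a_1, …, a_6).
Σ a^n = 1/(1 − a) = -1/378300;  first 7 digits = (1, 0, 0, 9, 4, 0, 13)

v_17(a) = 3 ≥ 1, so the series converges in ℤ_17 to 1/(1 − a) = 1/(1 − 378301) = -1/378300. Expand this rational in ℤ_17: compute digits iteratively via d_i = x_i mod 17, x_{i+1} = (x_i − d_i)/17. The first 7 digits are (1, 0, 0, 9, 4, 0, 13).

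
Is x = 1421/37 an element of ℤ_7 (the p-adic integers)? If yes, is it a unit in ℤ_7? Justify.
x ∈ ℤ_7 but not a unit; v_7(x) = 2 > 0

ℤ_7 = {x ∈ ℚ_7 : v_7(x) ≥ 0} and ℤ_7^× = {x ∈ ℤ_7 : v_7(x) = 0}. Here v_7(1421/37) = v_7(num) − v_7(den) = 2; compare against these criteria.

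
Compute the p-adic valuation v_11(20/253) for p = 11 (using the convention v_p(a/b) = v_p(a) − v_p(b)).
v_11(20/253) = -1

Factor powers of 11 from the numerator and denominator of the reduced fraction: 20 = 11^0 · 20 and 253 = 11^1 · 23. Apply v_p(a/b) = v_p(a) − v_p(b): v_11(20/253) = 0 − 1 = -1.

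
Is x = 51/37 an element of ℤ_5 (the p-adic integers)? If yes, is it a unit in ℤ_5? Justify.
x ∈ ℤ_5^× (unit); v_5(x) = 0

ℤ_5 = {x ∈ ℚ_5 : v_5(x) ≥ 0} and ℤ_5^× = {x ∈ ℤ_5 : v_5(x) = 0}. Here v_5(51/37) = v_5(num) − v_5(den) = 0; compare against these criteria.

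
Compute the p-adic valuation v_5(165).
v_5(165) = 1

v_5(n) is the largest exponent k such that 5^k divides n. Factor out: 165 = 5^1 · 33. (Sign doesn't affect v_p.) So v_5(165) = 1.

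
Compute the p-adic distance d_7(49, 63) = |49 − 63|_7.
d_7(49, 63) = 1/7

Step 1 — x − y = 49 − 63 = -14. Step 2 — v_7(-14) = 1 (factor: -14 = −(7^1 · 2); the sign does not affect v_p). Step 3 — |x − y|_7 = 7^{-1} = 1/7.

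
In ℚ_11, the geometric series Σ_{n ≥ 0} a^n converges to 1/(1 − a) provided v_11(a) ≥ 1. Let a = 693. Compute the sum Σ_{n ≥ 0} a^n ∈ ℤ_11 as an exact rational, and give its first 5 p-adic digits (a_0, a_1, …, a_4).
Σ a^n = 1/(1 − a) = -1/692;  first 5 digits = (1, 8, 3, 4, 9)

v_11(a) = 1 ≥ 1, so the series converges in ℤ_11 to 1/(1 − a) = 1/(1 − 693) = -1/692. Expand this rational in ℤ_11: compute digits iteratively via d_i = x_i mod 11, x_{i+1} = (x_i − d_i)/11. The first 5 digits are (1, 8, 3, 4, 9).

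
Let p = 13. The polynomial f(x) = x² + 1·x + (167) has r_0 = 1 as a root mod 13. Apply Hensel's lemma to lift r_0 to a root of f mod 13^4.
r_3 = 9465 (mod 28561)

Hensel: r_{i+1} = r_i − f(r_i)·(f′(r_i))^{-1} mod 13^{i+2}, f′(x) = 2x + 1. Iterate:
  r_0 = 1 (mod 13)
  r_1 = 1 (mod 169)
  r_2 = 677 (mod 2197)
  r_3 = 9465 (mod 28561)
Final: r = 9465 satisfies f(r) ≡ 0 mod 13^4.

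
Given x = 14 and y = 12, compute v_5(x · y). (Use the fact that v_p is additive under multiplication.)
v_5(168) = 0

v_p(x) = 0 (factor: 14 = 5^0 · 14); v_p(y) = 0 (factor: 12 = 5^0 · 12). Additivity: v_p(xy) = v_p(x) + v_p(y) = 0 + 0 = 0. (Direct check: xy = 168 = 5^0 · (168).)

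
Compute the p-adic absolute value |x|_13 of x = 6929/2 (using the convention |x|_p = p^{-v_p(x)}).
|6929/2|_13 = 1/169

Step 1 — compute v_13(x) by factoring powers of 13 out of the numerator and denominator: v_13(6929/2) = 2. Step 2 — apply |x|_p = p^{-v_p(x)} = 13^{-2} = 1/169.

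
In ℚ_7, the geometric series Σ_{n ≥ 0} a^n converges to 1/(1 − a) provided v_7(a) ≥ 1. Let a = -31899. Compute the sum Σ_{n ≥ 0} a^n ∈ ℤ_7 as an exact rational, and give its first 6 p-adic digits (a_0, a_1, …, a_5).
Σ a^n = 1/(1 − a) = 1/31900;  first 6 digits = (1, 0, 0, 5, 0, 5)

v_7(a) = 3 ≥ 1, so the series converges in ℤ_7 to 1/(1 − a) = 1/(1 − (-31899)) = 1/31900. Expand this rational in ℤ_7: compute digits iteratively via d_i = x_i mod 7, x_{i+1} = (x_i − d_i)/7. The first 6 digits are (1, 0, 0, 5, 0, 5).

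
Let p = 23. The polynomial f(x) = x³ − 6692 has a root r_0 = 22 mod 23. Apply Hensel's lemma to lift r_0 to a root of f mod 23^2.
r_1 = 114 (mod 529)

Hensel: r_{i+1} = r_i − f(r_i)/f′(r_i) mod 23^{i+2}, where f′(x) = 3x². Iterate:
  r_0 = 22 (mod 23)
  r_1 = 114 (mod 529)
Final: r = 114 with f(r) ≡ 0 mod 23^2.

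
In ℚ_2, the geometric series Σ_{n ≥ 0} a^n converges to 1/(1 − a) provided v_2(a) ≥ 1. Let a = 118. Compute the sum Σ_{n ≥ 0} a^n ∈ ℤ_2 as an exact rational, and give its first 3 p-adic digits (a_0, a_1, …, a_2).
Σ a^n = 1/(1 − a) = -1/117;  first 3 digits = (1, 1, 0)

v_2(a) = 1 ≥ 1, so the series converges in ℤ_2 to 1/(1 − a) = 1/(1 − 118) = -1/117. Expand this rational in ℤ_2: compute digits iteratively via d_i = x_i mod 2, x_{i+1} = (x_i − d_i)/2. The first 3 digits are (1, 1, 0).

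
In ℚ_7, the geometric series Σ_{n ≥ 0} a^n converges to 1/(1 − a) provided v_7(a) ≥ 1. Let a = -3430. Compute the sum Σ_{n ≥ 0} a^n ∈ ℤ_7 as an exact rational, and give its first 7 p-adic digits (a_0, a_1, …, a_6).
Σ a^n = 1/(1 − a) = 1/3431;  first 7 digits = (1, 0, 0, 4, 5, 6, 1)

v_7(a) = 3 ≥ 1, so the series converges in ℤ_7 to 1/(1 − a) = 1/(1 − (-3430)) = 1/3431. Expand this rational in ℤ_7: compute digits iteratively via d_i = x_i mod 7, x_{i+1} = (x_i − d_i)/7. The first 7 digits are (1, 0, 0, 4, 5, 6, 1).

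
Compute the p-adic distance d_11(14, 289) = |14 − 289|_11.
d_11(14, 289) = 1/11

Step 1 — x − y = 14 − 289 = -275. Step 2 — v_11(-275) = 1 (factor: -275 = −(11^1 · 25); the sign does not affect v_p). Step 3 — |x − y|_11 = 11^{-1} = 1/11.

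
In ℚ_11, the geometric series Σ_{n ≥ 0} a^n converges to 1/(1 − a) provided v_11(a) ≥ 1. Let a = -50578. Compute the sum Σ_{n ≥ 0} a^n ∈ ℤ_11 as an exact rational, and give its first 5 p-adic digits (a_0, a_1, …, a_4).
Σ a^n = 1/(1 − a) = 1/50579;  first 5 digits = (1, 0, 0, 6, 7)

v_11(a) = 3 ≥ 1, so the series converges in ℤ_11 to 1/(1 − a) = 1/(1 − (-50578)) = 1/50579. Expand this rational in ℤ_11: compute digits iteratively via d_i = x_i mod 11, x_{i+1} = (x_i − d_i)/11. The first 5 digits are (1, 0, 0, 6, 7).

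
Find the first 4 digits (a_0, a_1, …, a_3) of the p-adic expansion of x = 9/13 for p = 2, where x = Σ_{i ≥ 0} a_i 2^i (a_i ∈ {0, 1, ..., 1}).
(a_0, …, a_3) = (1, 0, 1, 1)

v_2(9/13) = 0 (numerator and denominator both coprime to 2), so x ∈ ℤ_2^×. Compute digits iteratively via a_i = x_i mod 2, x_{i+1} = (x_i − a_i)/2, with x_0 = x:
  x_0 = 9/13;  a_0 = 1;  x_1 = (x_0 − 1)/2 = -2/13
  x_1 = -2/13;  a_1 = 0;  x_2 = (x_1 − 0)/2 = -1/13
  x_2 = -1/13;  a_2 = 1;  x_3 = (x_2 − 1)/2 = -7/13
  x_3 = -7/13;  a_3 = 1;  x_4 = (x_3 − 1)/2 = -10/13
Digits: (1, 0, 1, 1).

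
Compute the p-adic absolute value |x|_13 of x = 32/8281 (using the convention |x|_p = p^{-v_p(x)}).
|32/8281|_13 = 169

Step 1 — compute v_13(x) by factoring powers of 13 out of the numerator and denominator: v_13(32/8281) = -2. Step 2 — apply |x|_p = p^{-v_p(x)} = 13^{2} = 169.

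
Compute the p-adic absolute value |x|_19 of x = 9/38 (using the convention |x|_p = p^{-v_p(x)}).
|9/38|_19 = 19

Step 1 — compute v_19(x) by factoring powers of 19 out of the numerator and denominator: v_19(9/38) = -1. Step 2 — apply |x|_p = p^{-v_p(x)} = 19^{1} = 19.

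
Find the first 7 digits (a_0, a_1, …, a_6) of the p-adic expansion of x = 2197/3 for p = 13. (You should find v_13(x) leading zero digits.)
(a_0, …, a_6) = (0, 0, 0, 9, 8, 8, 8)

v_13(2197/3) = 3, so a_0 = ... = a_2 = 0. Factor out: x = 13^3 · u with u = 1/3 a unit in ℤ_13. Expand u iteratively via a_{v+i} = u_i mod 13, u_{i+1} = (u_i − a_{v+i})/13:
  u_0 = 1/3;  a_3 = 9;  u_1 = (u_0 − 9)/13 = -2/3
  u_1 = -2/3;  a_4 = 8;  u_2 = (u_1 − 8)/13 = -2/3
  u_2 = -2/3;  a_5 = 8;  u_3 = (u_2 − 8)/13 = -2/3
  u_3 = -2/3;  a_6 = 8;  u_4 = (u_3 − 8)/13 = -2/3
Digits: (0, 0, 0, 9, 8, 8, 8).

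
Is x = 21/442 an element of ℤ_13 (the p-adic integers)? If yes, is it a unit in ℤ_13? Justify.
x ∉ ℤ_13 (v_13(x) = -1 < 0)

ℤ_13 = {x ∈ ℚ_13 : v_13(x) ≥ 0} and ℤ_13^× = {x ∈ ℤ_13 : v_13(x) = 0}. Here v_13(21/442) = v_13(num) − v_13(den) = -1; compare against these criteria.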